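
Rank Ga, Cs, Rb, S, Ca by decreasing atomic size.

Atomic radius shrinks across a period as nuclear charge pulls the same shell inward, and grows down a group as new shells are added.
Here both period and group differ, so the two effects have to be weighed against each other.
Ga > S: relative to S, both the across-period and down-group shifts push Ga's atomic radius up.
Ca > Ga: both are in period 4; the period trend gives Ca the larger value.
Rb > Ca: both effects reinforce here, so Rb is clearly the larger of the two.
Cs > Rb: they share group 1; the group trend gives Cs the larger value.
Tabulated atomic radius (pm): S 103, Ca 171, Ga 124, Rb 210, Cs 232.
So from largest to smallest: Cs > Rb > Ca > Ga > S.

Cs > Rb > Ca > Ga > S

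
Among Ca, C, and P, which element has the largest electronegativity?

C

C is in period 2, group 14; P is in period 3, group 15; Ca is in period 4, group 2.
Electronegativity increases across a period and decreases down a group, tracking effective nuclear charge and atomic size.
These span different periods and groups, so the two trends combine.
P > Ca: both effects reinforce here, so P is clearly the higher of the two.
C > P: the two effects oppose for this pair; the down-group effect wins (2.55 vs 2.19).
Tabulated electronegativity (Pauling): C 2.55, P 2.19, Ca 1.00.
The largest electronegativity among these belongs to C.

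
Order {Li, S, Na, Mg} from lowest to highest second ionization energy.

IE_2 is the cost of taking one more electron from the +1 cation: Li⁺ is the bare [He] core; S⁺ still has 5 valence electrons; Na⁺ is the bare [Ne] core; Mg⁺ still has 1 valence electron.
Pulling an electron out of a noble-gas core costs far more than removing a remaining valence electron, so Na and Li sit at the high end of IE_2.
Valence configurations: S⁺ [Ne]3s²3p³, Mg⁺ [Ne]3s¹.
Tabulated IE_2 (kJ/mol): Li 7298, S 2252, Na 4562, Mg 1451.
Hence IE_2: Mg < S < Na < Li.

Mg < S < Na < Li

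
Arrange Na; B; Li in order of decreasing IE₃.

Li > Na > B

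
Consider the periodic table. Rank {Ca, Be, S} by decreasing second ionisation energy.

S, Be, Ca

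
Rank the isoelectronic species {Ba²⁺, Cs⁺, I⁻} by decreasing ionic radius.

I⁻ > Cs⁺ > Ba²⁺

All of these have 54 electrons, so size is governed by nuclear charge alone: the more protons, the stronger the pull on the same electron cloud, and the smaller the ion.
Nuclear charges: Ba²⁺ (Z=56), Cs⁺ (Z=55), I⁻ (Z=53).
Largest to smallest: I⁻ > Cs⁺ > Ba²⁺.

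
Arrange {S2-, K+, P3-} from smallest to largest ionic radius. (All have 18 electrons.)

All of these have 18 electrons, so size is governed by nuclear charge alone: the more protons, the stronger the pull on the same electron cloud, and the smaller the ion.
Nuclear charges: K+ (Z=19), S2- (Z=16), P3- (Z=15).
Smallest to largest: K+ < S2- < P3-.

K+, S2-, P3-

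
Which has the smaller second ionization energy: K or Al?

IE_2 is the cost of taking one more electron from the +1 cation: K⁺ is the bare [Ar] core; Al⁺ still has 2 valence electrons.
Pulling an electron out of a noble-gas core costs far more than removing a remaining valence electron, so K sits at the high end of IE_2.
The numbers (kJ/mol): K 3052, Al 1817.
Hence IE_2: Al < K.

Al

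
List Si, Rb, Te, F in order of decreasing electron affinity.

F is in period 2, group 17; Si is in period 3, group 14; Rb is in period 5, group 1; Te is in period 5, group 16.
Atoms with high Z_eff and room in the valence shell (especially the halogens) have the most exothermic electron affinities.
These span different periods and groups, so the two trends combine.
Si > Rb: both effects reinforce here, so Si is clearly the higher of the two.
Te > Si: period and group pull opposite ways; the across-period shift dominates (190 vs 134 kJ/mol).
F > Te: relative to Te, both the across-period and down-group shifts push F's electron affinity up.
Tabulated electron affinity (kJ/mol): F 328, Si 134, Rb 47, Te 190.
So from highest to lowest: F > Te > Si > Rb.

F, Te, Si, Rb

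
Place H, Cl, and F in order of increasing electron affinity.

H is in period 1, group 1; F is in period 2, group 17; Cl is in period 3, group 17.
EA tends to increase across a period and decrease down a group, though the pattern is less regular than for IE or radius.
These span different periods and groups, so the two trends combine.
F > H: period and group pull opposite ways; the across-period shift dominates (328 vs 73 kJ/mol).
Cl > F: this pair runs against the simple trend — see the exception note.
Note the exception: Cl has a higher electron affinity than F, contrary to the simple trend — F's small 2p subshell makes the incoming electron feel strong e⁻–e⁻ repulsion, so Cl actually releases more energy on gaining an electron.
For reference (kJ/mol): H 73, F 328, Cl 349.
So from lowest to highest: H < F < Cl.

H < F < Cl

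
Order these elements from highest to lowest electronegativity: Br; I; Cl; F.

F > Cl > Br > I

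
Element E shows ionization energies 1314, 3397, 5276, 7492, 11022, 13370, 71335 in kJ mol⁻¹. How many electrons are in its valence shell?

Look for the largest jump between consecutive ionization energies: IE7/IE6 ≈ 5.3, far larger than any earlier ratio.
That jump marks the point where a core electron is being removed. So the atom has 6 valence electrons.

6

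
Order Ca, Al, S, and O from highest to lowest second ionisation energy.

O, S, Al, Ca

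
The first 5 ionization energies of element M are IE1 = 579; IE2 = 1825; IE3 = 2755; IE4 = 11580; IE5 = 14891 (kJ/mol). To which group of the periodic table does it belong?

Group 13

Look for the largest jump between consecutive ionization energies: IE4/IE3 ≈ 4.2, far larger than any earlier ratio.
That jump marks the point where a core electron is being removed. So the atom has 3 valence electrons.
A main-group element with 3 valence electrons is in group 13.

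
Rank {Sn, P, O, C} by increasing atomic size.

O, C, P, Sn

C is in period 2, group 14; O is in period 2, group 16; P is in period 3, group 15; Sn is in period 5, group 14.
Across a period the added protons contract the valence shell; down a group each new principal shell makes the atom larger.
These span different periods and groups, so the two trends combine.
C > O: both are in period 2; the period trend gives C the larger value.
P > C: period and group pull opposite ways; the down-group shift dominates (111 vs 75 pm).
Sn > P: both effects reinforce here, so Sn is clearly the larger of the two.
For reference (pm): C 75, O 63, P 111, Sn 140.
So from smallest to largest: O < C < P < Sn.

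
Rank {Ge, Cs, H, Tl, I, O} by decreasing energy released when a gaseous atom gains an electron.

Adding an electron releases more energy for atoms nearer the top right (short of the noble gases).
These span different periods and groups, so the two trends combine.
Cs > Tl: this pair runs against the simple trend — see the exception note.
H > Cs: H sits above Cs in group 1, so the down-group effect alone puts H higher.
Ge > H: period and group pull opposite ways; the across-period shift dominates (119 vs 73 kJ/mol).
O > Ge: relative to Ge, both the across-period and down-group shifts push O's electron affinity up.
I > O: the two effects oppose for this pair; the across-period effect wins (295 vs 141 kJ/mol).
Note the exception: Cs has a higher electron affinity than Tl, contrary to the simple trend — Tl's ns²np¹ configuration gives only a small electron affinity — the sparsely filled np subshell binds an added electron weakly.
For reference (kJ/mol): H 73, O 141, Ge 119, I 295, Cs 46, Tl 19.
So from highest to lowest: I > O > Ge > H > Cs > Tl.

I > O > Ge > H > Cs > Tl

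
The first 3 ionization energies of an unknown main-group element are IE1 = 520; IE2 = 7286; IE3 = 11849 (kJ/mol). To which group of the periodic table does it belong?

Look for the largest jump between consecutive ionization energies: IE2/IE1 ≈ 14.0, far larger than any earlier ratio.
That jump marks the point where a core electron is being removed. So the atom has 1 valence electron.
A main-group element with 1 valence electron is in group 1.

Group 1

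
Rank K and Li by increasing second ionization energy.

K, Li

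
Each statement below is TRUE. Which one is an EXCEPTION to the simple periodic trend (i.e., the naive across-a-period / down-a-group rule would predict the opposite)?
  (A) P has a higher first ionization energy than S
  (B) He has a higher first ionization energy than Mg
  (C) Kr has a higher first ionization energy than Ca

(A)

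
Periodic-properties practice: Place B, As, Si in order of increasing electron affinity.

Atoms with high Z_eff and room in the valence shell (especially the halogens) have the most exothermic electron affinities.
A diagonal step moves right (one effect) and down (the opposite effect) at once.
As > B: the two effects oppose for this pair; the across-period effect wins (78 vs 27 kJ/mol).
Si > As: the two effects oppose for this pair; the down-group effect wins (134 vs 78 kJ/mol).
Approximate values (kJ/mol): B 27, Si 134, As 78.
So from lowest to highest: B < As < Si.

B < As < Si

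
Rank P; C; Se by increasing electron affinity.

P, C, Se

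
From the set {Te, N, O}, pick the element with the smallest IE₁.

Te

N is in period 2, group 15; O is in period 2, group 16; Te is in period 5, group 16.
IE₁ increases left→right with effective nuclear charge and decreases top→bottom as the valence shell moves farther out.
These span different periods and groups, so the two trends combine.
O > Te: they share group 16; the group trend gives O the larger value.
N > O: this pair runs against the simple trend — see the exception note.
Note the exception: N has a higher first ionization energy than O, contrary to the simple trend — pairing an electron in O's 2p⁴ costs repulsion energy, so O ionizes more easily than half-filled N (2p³).
Tabulated first ionization energy (kJ/mol): N 1402, O 1314, Te 869.
The smallest IE₁ among these belongs to Te.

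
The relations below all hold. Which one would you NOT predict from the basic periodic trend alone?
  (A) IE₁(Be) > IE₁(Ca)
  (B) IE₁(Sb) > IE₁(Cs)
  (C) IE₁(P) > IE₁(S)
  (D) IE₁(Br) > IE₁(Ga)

(C)

The general trend: IE₁ increases across a period and decreases down a group.
(A) Be (period 2, group 2) vs Ca (period 4, group 2): the stated order agrees with the simple trend.
(B) Sb (period 5, group 15) vs Cs (period 6, group 1): the stated order agrees with the simple trend.
(C) P (period 3, group 15) vs S (period 3, group 16): the stated order contradicts the simple trend.
(D) Br (period 4, group 17) vs Ga (period 4, group 13): the stated order agrees with the simple trend.
The exception is (C): S (3p⁴) ionizes more easily than half-filled P (3p³) because the paired 3p electron in S is pushed out by e⁻–e⁻ repulsion.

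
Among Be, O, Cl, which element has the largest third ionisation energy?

After 2 electrons have been removed, what remains? Be²⁺ is the bare [He] core; O²⁺ still has 4 valence electrons; Cl²⁺ still has 5 valence electrons.
Breaking into a closed-shell core is much more expensive than removing a leftover valence electron — Be has the largest IE_3 here.
Valence configurations: O²⁺ [He]2s²2p², Cl²⁺ [Ne]3s²3p³.
The numbers (kJ/mol): Be 14849, O 5300, Cl 3822.
Putting it together, IE_3: Cl < O < Be.

Be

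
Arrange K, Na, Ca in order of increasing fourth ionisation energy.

K < Ca < Na

Consider each +3 ion: K³⁺ is already 2 electrons into the core; Na³⁺ is already 2 electrons into the core; Ca³⁺ is already 1 electron into the core.
All of these are removing an electron from a noble-gas core or deeper; the smaller core (lower principal quantum number) is held far more tightly, and within a period the higher nuclear charge binds the same core more tightly.
Tabulated IE_4 (kJ/mol): K 5877, Na 9543, Ca 6491.
Putting it together, IE_4: K < Ca < Na.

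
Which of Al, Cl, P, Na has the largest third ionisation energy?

Na

After 2 electrons have been removed, what remains? Al²⁺ still has 1 valence electron; Cl²⁺ still has 5 valence electrons; P²⁺ still has 3 valence electrons; Na²⁺ is already 1 electron into the core.
Core electrons are held far more tightly than valence electrons, so Na tops the IE_3 order.
Valence configurations: Al²⁺ [Ne]3s¹, Cl²⁺ [Ne]3s²3p³, P²⁺ [Ne]3s²3p¹.
Approximate IE_3 values (kJ/mol): Al 2745, Cl 3822, P 2914, Na 6910.
Overall IE_3 order: Al < P < Cl < Na.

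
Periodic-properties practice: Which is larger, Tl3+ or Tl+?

Tl+

Both ions have Z = 81 protons, but Tl3+ has lost more electrons, so its remaining electrons feel a larger effective nuclear charge per electron and are pulled in more tightly.
Higher positive charge → smaller ion, so Tl+ > Tl3+.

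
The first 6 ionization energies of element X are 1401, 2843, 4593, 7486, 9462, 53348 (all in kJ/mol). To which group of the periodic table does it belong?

Look for the largest jump between consecutive ionization energies: IE6/IE5 ≈ 5.6, far larger than any earlier ratio.
That jump marks the point where a core electron is being removed. So the atom has 5 valence electrons.
A main-group element with 5 valence electrons is in group 15.

Group 15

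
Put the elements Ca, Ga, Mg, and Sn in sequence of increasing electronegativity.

Mg is in period 3, group 2; Ca is in period 4, group 2; Ga is in period 4, group 13; Sn is in period 5, group 14.
Smaller atoms with higher effective nuclear charge are more electronegative.
These span different periods and groups, so the two trends combine.
Mg > Ca: Mg sits above Ca in group 2, so the down-group effect alone puts Mg higher.
Ga > Mg: period and group pull opposite ways; the across-period shift dominates (1.81 vs 1.31).
Sn > Ga: the two effects oppose for this pair; the across-period effect wins (1.96 vs 1.81).
For reference (Pauling): Mg 1.31, Ca 1.00, Ga 1.81, Sn 1.96.
So from lowest to highest: Ca < Mg < Ga < Sn.

Ca, Mg, Ga, Sn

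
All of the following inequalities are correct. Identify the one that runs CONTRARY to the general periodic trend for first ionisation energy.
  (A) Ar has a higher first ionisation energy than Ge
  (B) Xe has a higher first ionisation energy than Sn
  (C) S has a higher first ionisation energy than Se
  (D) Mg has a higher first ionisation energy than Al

(D)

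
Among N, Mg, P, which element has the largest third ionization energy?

Mg

The third ionization energy removes an electron from the +2 ion. For each element: N²⁺ still has 3 valence electrons; Mg²⁺ is the bare [Ne] core; P²⁺ still has 3 valence electrons.
Core electrons are held far more tightly than valence electrons, so Mg tops the IE_3 order.
Valence configurations: N²⁺ [He]2s²2p¹, P²⁺ [Ne]3s²3p¹.
The numbers (kJ/mol): N 4578, Mg 7733, P 2914.
Putting it together, IE_3: P < N < Mg.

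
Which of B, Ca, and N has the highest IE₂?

N

Consider each +1 ion: B⁺ still has 2 valence electrons; Ca⁺ still has 1 valence electron; N⁺ still has 4 valence electrons.
All are still removing valence electrons, so compare the +1 ions as you would atoms: IE_2 generally rises across a period (higher Z_eff) and falls down a group (larger shell), subject to the usual subshell exceptions.
Valence configurations: B⁺ [He]2s², Ca⁺ [Ar]4s¹, N⁺ [He]2s²2p².
Tabulated IE_2 (kJ/mol): B 2427, Ca 1145, N 2856.
So the second ionization energies run Ca < B < N.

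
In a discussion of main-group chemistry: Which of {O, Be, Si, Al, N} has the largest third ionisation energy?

Be

Consider each +2 ion: O²⁺ still has 4 valence electrons; Be²⁺ is the bare [He] core; Si²⁺ still has 2 valence electrons; Al²⁺ still has 1 valence electron; N²⁺ still has 3 valence electrons.
Pulling an electron out of a noble-gas core costs far more than removing a remaining valence electron, so Be sits at the high end of IE_3.
Valence configurations: O²⁺ [He]2s²2p², Si²⁺ [Ne]3s², Al²⁺ [Ne]3s¹, N²⁺ [He]2s²2p¹.
Tabulated IE_3 (kJ/mol): O 5300, Be 14849, Si 3232, Al 2745, N 4578.
Hence IE_3: Al < Si < N < O < Be.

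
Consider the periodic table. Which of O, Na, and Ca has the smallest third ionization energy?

Ca

Consider each +2 ion: O²⁺ still has 4 valence electrons; Na²⁺ is already 1 electron into the core; Ca²⁺ is the bare [Ar] core.
Usually core removal costs more than valence removal, but here the competition is close: a tightly held n=2 valence electron can cost more to remove than an n=3 core electron, so the actual values have to decide it.
The numbers (kJ/mol): O 5300, Na 6910, Ca 4912.
Overall IE_3 order: Ca < O < Na.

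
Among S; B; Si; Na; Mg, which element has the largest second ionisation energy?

Na

IE_2 is the cost of taking one more electron from the +1 cation: S⁺ still has 5 valence electrons; B⁺ still has 2 valence electrons; Si⁺ still has 3 valence electrons; Na⁺ is the bare [Ne] core; Mg⁺ still has 1 valence electron.
Pulling an electron out of a noble-gas core costs far more than removing a remaining valence electron, so Na sits at the high end of IE_2.
Valence configurations: S⁺ [Ne]3s²3p³, B⁺ [He]2s², Si⁺ [Ne]3s²3p¹, Mg⁺ [Ne]3s¹.
Approximate IE_2 values (kJ/mol): S 2252, B 2427, Si 1577, Na 4562, Mg 1451.
Hence IE_2: Mg < Si < S < B < Na.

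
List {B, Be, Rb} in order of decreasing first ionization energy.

Be, B, Rb

Be is in period 2, group 2; B is in period 2, group 13; Rb is in period 5, group 1.
Removing the outermost electron gets harder across a period and easier down a group.
These span different periods and groups, so the two trends combine.
B > Rb: both effects reinforce here, so B is clearly the higher of the two.
Be > B: this pair runs against the simple trend — see the exception note.
Note the exception: Be has a higher first ionization energy than B, contrary to the simple trend — removing B's lone 2p electron is easier than breaking Be's filled 2s².
Tabulated first ionization energy (kJ/mol): Be 900, B 801, Rb 403.
So from highest to lowest: Be > B > Rb.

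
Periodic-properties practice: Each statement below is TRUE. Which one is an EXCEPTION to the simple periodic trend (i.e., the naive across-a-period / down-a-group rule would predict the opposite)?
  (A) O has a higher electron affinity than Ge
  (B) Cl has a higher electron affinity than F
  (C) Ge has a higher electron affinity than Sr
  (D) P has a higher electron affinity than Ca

(B)

The general trend: electron affinity increases across a period and decreases down a group.
(A) O (period 2, group 16) vs Ge (period 4, group 14): the stated order agrees with the simple trend.
(B) Cl (period 3, group 17) vs F (period 2, group 17): the stated order contradicts the simple trend.
(C) Ge (period 4, group 14) vs Sr (period 5, group 2): the stated order agrees with the simple trend.
(D) P (period 3, group 15) vs Ca (period 4, group 2): the stated order agrees with the simple trend.
The exception is (B): F's small 2p subshell makes the incoming electron feel strong e⁻–e⁻ repulsion, so Cl actually releases more energy on gaining an electron.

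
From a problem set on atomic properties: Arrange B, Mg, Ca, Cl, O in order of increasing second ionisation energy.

After 1 electron has been removed, what remains? B⁺ still has 2 valence electrons; Mg⁺ still has 1 valence electron; Ca⁺ still has 1 valence electron; Cl⁺ still has 6 valence electrons; O⁺ still has 5 valence electrons.
All are still removing valence electrons, so compare the +1 ions as you would atoms: IE_2 generally rises across a period (higher Z_eff) and falls down a group (larger shell), subject to the usual subshell exceptions.
Valence configurations: B⁺ [He]2s², Mg⁺ [Ne]3s¹, Ca⁺ [Ar]4s¹, Cl⁺ [Ne]3s²3p⁴, O⁺ [He]2s²2p³.
Approximate IE_2 values (kJ/mol): B 2427, Mg 1451, Ca 1145, Cl 2298, O 3388.
Putting it together, IE_2: Ca < Mg < Cl < B < O.

Ca < Mg < Cl < B < O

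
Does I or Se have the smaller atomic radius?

Se

Se is in period 4, group 16; I is in period 5, group 17.
Moving right in a period, electrons are added to the same shell under a stronger nuclear pull, so atoms get smaller; moving down, a new shell is opened and atoms get larger.
Here both period and group differ, so the two effects have to be weighed against each other.
I > Se: the two effects oppose for this pair; the down-group effect wins (133 vs 116 pm).
For reference (pm): Se 116, I 133.
So Se has the smaller atomic radius (Se < I).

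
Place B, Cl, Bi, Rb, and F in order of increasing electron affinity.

B < Rb < Bi < F < Cl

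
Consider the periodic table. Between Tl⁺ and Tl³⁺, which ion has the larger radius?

Tl⁺

Both ions have Z = 81 protons, but Tl³⁺ has lost more electrons, so its remaining electrons feel a larger effective nuclear charge per electron and are pulled in more tightly.
Higher positive charge → smaller ion, so Tl⁺ > Tl³⁺.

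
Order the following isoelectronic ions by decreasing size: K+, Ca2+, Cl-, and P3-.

All of these have 18 electrons, so size is governed by nuclear charge alone: the more protons, the stronger the pull on the same electron cloud, and the smaller the ion.
Nuclear charges: Ca2+ (Z=20), K+ (Z=19), Cl- (Z=17), P3- (Z=15).
Largest to smallest: P3- > Cl- > K+ > Ca2+.

P3- > Cl- > K+ > Ca2+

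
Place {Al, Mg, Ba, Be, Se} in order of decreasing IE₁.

Se > Be > Mg > Al > Ba

Be is in period 2, group 2; Mg is in period 3, group 2; Al is in period 3, group 13; Se is in period 4, group 16; Ba is in period 6, group 2.
Removing the outermost electron gets harder across a period and easier down a group.
Neither a single period nor a single group — weigh both effects.
Al > Ba: relative to Ba, both the across-period and down-group shifts push Al's first ionization energy up.
Mg > Al: this pair runs against the simple trend — see the exception note.
Be > Mg: they share group 2; the group trend gives Be the larger value.
Se > Be: the two effects oppose for this pair; the across-period effect wins (941 vs 900 kJ/mol).
Note the exception: Mg has a higher first ionization energy than Al, contrary to the simple trend — Al's single 3p electron is easier to remove than one from Mg's filled 3s².
Tabulated first ionization energy (kJ/mol): Be 900, Mg 738, Al 578, Se 941, Ba 503.
So from highest to lowest: Se > Be > Mg > Al > Ba.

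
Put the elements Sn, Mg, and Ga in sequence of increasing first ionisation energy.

Mg is in period 3, group 2; Ga is in period 4, group 13; Sn is in period 5, group 14.
IE₁ increases left→right with effective nuclear charge and decreases top→bottom as the valence shell moves farther out.
A diagonal step moves right (one effect) and down (the opposite effect) at once.
Sn > Ga: the two effects oppose for this pair; the across-period effect wins (709 vs 579 kJ/mol).
Mg > Sn: period and group pull opposite ways; the down-group shift dominates (738 vs 709 kJ/mol).
For reference (kJ/mol): Mg 738, Ga 579, Sn 709.
So from lowest to highest: Ga < Sn < Mg.

Ga < Sn < Mg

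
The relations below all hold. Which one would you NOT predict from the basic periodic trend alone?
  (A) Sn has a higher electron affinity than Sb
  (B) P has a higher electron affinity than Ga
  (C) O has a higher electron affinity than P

(A)

The general trend: electron affinity increases across a period and decreases down a group.
(A) Sn (period 5, group 14) vs Sb (period 5, group 15): the stated order contradicts the simple trend.
(B) P (period 3, group 15) vs Ga (period 4, group 13): the stated order agrees with the simple trend.
(C) O (period 2, group 16) vs P (period 3, group 15): the stated order agrees with the simple trend.
The exception is (A): adding an electron to Sb's half-filled 5p³ is unfavourable, so Sn has the more exothermic EA.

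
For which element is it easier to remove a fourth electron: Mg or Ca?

IE_4 is the cost of taking one more electron from the +3 cation: Mg³⁺ is already 1 electron into the core; Ca³⁺ is already 1 electron into the core.
All of these are removing an electron from a noble-gas core or deeper; the smaller core (lower principal quantum number) is held far more tightly, and within a period the higher nuclear charge binds the same core more tightly.
Tabulated IE_4 (kJ/mol): Mg 10543, Ca 6491.
So the fourth ionization energies run Ca < Mg.

Ca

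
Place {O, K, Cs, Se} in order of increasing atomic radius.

O < Se < K < Cs

Atomic radius shrinks across a period as nuclear charge pulls the same shell inward, and grows down a group as new shells are added.
These span different periods and groups, so the two trends combine.
Se > O: Se sits below O in group 16, so the down-group effect alone puts Se larger.
K > Se: both are in period 4; the period trend gives K the larger value.
Cs > K: Cs sits below K in group 1, so the down-group effect alone puts Cs larger.
For reference (pm): O 63, K 196, Se 116, Cs 232.
So from smallest to largest: O < Se < K < Cs.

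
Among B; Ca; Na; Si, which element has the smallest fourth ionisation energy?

IE_4 is the cost of taking one more electron from the +3 cation: B³⁺ is the bare [He] core; Ca³⁺ is already 1 electron into the core; Na³⁺ is already 2 electrons into the core; Si³⁺ still has 1 valence electron.
Breaking into a closed-shell core is much more expensive than removing a leftover valence electron — Ca, Na and B have the largest IE_4 here.
The numbers (kJ/mol): B 25026, Ca 6491, Na 9543, Si 4356.
Putting it together, IE_4: Si < Ca < Na < B.

Si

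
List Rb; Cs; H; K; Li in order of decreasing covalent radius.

Cs > Rb > K > Li > H

H is in period 1, group 1; Li is in period 2, group 1; K is in period 4, group 1; Rb is in period 5, group 1; Cs is in period 6, group 1.
Atomic radius shrinks across a period as nuclear charge pulls the same shell inward, and grows down a group as new shells are added.
All are in group 1, so atomic radius increases down the group.
So from largest to smallest: Cs > Rb > K > Li > H.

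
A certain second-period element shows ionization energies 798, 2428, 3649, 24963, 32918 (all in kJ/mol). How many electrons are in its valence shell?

Look for the largest jump between consecutive ionization energies: IE4/IE3 ≈ 6.8, far larger than any earlier ratio.
That jump marks the point where a core electron is being removed. So the atom has 3 valence electrons.

3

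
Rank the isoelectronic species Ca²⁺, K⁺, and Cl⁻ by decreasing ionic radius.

Cl⁻, K⁺, Ca²⁺

All of these have 18 electrons, so size is governed by nuclear charge alone: the more protons, the stronger the pull on the same electron cloud, and the smaller the ion.
Nuclear charges: Ca²⁺ (Z=20), K⁺ (Z=19), Cl⁻ (Z=17).
Largest to smallest: Cl⁻ > K⁺ > Ca²⁺.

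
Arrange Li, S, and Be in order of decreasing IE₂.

Li > S > Be

The second ionization energy removes an electron from the +1 ion. For each element: Li⁺ is the bare [He] core; S⁺ still has 5 valence electrons; Be⁺ still has 1 valence electron.
Breaking into a closed-shell core is much more expensive than removing a leftover valence electron — Li has the largest IE_2 here.
Valence configurations: S⁺ [Ne]3s²3p³, Be⁺ [He]2s¹.
Tabulated IE_2 (kJ/mol): Li 7298, S 2252, Be 1757.
Overall IE_2 order: Be < S < Li.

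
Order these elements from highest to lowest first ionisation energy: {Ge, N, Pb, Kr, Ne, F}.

Ne > F > N > Kr > Ge > Pb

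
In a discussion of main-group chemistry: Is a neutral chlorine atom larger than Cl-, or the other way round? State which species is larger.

Cl-

Forming Cl- adds 1 electron to Cl. More electron–electron repulsion in the same shell, with unchanged nuclear charge, lets the cloud expand.
An anion is larger than its parent atom: Cl- > Cl.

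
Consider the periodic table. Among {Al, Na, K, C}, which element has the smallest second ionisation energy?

Al

After 1 electron has been removed, what remains? Al⁺ still has 2 valence electrons; Na⁺ is the bare [Ne] core; K⁺ is the bare [Ar] core; C⁺ still has 3 valence electrons.
Core electrons are held far more tightly than valence electrons, so K and Na top the IE_2 order.
Valence configurations: Al⁺ [Ne]3s², C⁺ [He]2s²2p¹.
Tabulated IE_2 (kJ/mol): Al 1817, Na 4562, K 3052, C 2353.
So the second ionization energies run Al < C < K < Na.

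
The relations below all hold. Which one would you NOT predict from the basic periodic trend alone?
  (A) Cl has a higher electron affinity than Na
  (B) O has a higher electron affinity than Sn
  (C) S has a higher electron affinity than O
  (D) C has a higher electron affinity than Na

The general trend: electron affinity increases across a period and decreases down a group.
(A) Cl (period 3, group 17) vs Na (period 3, group 1): the stated order agrees with the simple trend.
(B) O (period 2, group 16) vs Sn (period 5, group 14): the stated order agrees with the simple trend.
(C) S (period 3, group 16) vs O (period 2, group 16): the stated order contradicts the simple trend.
(D) C (period 2, group 14) vs Na (period 3, group 1): the stated order agrees with the simple trend.
The exception is (C): the compact 2p subshell of O repels the added electron more than S's larger 3p does.

(C)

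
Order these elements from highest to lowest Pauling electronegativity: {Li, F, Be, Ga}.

F > Ga > Be > Li

Electronegativity increases across a period and decreases down a group, tracking effective nuclear charge and atomic size.
Here both period and group differ, so the two effects have to be weighed against each other.
Be > Li: Be lies to the right of Li in period 2, so the across-period effect alone puts Be higher.
Ga > Be: period and group pull opposite ways; the across-period shift dominates (1.81 vs 1.57).
F > Ga: both effects reinforce here, so F is clearly the higher of the two.
For reference (Pauling): Li 0.98, Be 1.57, F 3.98, Ga 1.81.
So from highest to lowest: F > Ga > Be > Li.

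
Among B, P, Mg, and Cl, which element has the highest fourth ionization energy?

B

Consider each +3 ion: B³⁺ is the bare [He] core; P³⁺ still has 2 valence electrons; Mg³⁺ is already 1 electron into the core; Cl³⁺ still has 4 valence electrons.
Core electrons are held far more tightly than valence electrons, so Mg and B top the IE_4 order.
Valence configurations: P³⁺ [Ne]3s², Cl³⁺ [Ne]3s²3p².
Approximate IE_4 values (kJ/mol): B 25026, P 4964, Mg 10543, Cl 5159.
Hence IE_4: P < Cl < Mg < B.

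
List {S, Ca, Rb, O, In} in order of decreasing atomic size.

Rb > Ca > In > S > O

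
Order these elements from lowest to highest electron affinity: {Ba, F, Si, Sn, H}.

Ba, H, Sn, Si, F

Electron affinity generally becomes more exothermic across a period toward the halogens and less exothermic down a group.
Neither a single period nor a single group — weigh both effects.
H > Ba: period and group pull opposite ways; the down-group shift dominates (73 vs 14 kJ/mol).
Sn > H: period and group pull opposite ways; the across-period shift dominates (107 vs 73 kJ/mol).
Si > Sn: Si sits above Sn in group 14, so the down-group effect alone puts Si higher.
F > Si: both effects reinforce here, so F is clearly the higher of the two.
For reference (kJ/mol): H 73, F 328, Si 134, Sn 107, Ba 14.
So from lowest to highest: Ba < H < Sn < Si < F.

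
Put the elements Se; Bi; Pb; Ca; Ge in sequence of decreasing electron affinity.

Se > Ge > Bi > Pb > Ca

Ca is in period 4, group 2; Ge is in period 4, group 14; Se is in period 4, group 16; Pb is in period 6, group 14; Bi is in period 6, group 15.
Electron affinity generally becomes more exothermic across a period toward the halogens and less exothermic down a group.
These span different periods and groups, so the two trends combine.
Pb > Ca: the two effects oppose for this pair; the across-period effect wins (35 vs 2 kJ/mol).
Bi > Pb: both are in period 6; the period trend gives Bi the larger value.
Ge > Bi: the two effects oppose for this pair; the down-group effect wins (119 vs 91 kJ/mol).
Se > Ge: both are in period 4; the period trend gives Se the larger value.
Tabulated electron affinity (kJ/mol): Ca 2, Ge 119, Se 195, Pb 35, Bi 91.
So from highest to lowest: Se > Ge > Bi > Pb > Ca.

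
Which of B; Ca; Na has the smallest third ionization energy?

B

The third ionization energy removes an electron from the +2 ion. For each element: B²⁺ still has 1 valence electron; Ca²⁺ is the bare [Ar] core; Na²⁺ is already 1 electron into the core.
Core electrons are held far more tightly than valence electrons, so Ca and Na top the IE_3 order.
Tabulated IE_3 (kJ/mol): B 3660, Ca 4912, Na 6910.
Overall IE_3 order: B < Ca < Na.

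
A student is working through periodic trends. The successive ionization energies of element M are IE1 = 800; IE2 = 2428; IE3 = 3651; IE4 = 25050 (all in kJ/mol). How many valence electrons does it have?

Look for the largest jump between consecutive ionization energies: IE4/IE3 ≈ 6.9, far larger than any earlier ratio.
That jump marks the point where a core electron is being removed. So the atom has 3 valence electrons.

3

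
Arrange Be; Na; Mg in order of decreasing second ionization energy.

Na, Be, Mg

IE_2 is the cost of taking one more electron from the +1 cation: Be⁺ still has 1 valence electron; Na⁺ is the bare [Ne] core; Mg⁺ still has 1 valence electron.
Pulling an electron out of a noble-gas core costs far more than removing a remaining valence electron, so Na sits at the high end of IE_2.
Valence configurations: Be⁺ [He]2s¹, Mg⁺ [Ne]3s¹.
The numbers (kJ/mol): Be 1757, Na 4562, Mg 1451.
Hence IE_2: Mg < Be < Na.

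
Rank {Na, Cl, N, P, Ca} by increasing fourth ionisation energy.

After 3 electrons have been removed, what remains? Na³⁺ is already 2 electrons into the core; Cl³⁺ still has 4 valence electrons; N³⁺ still has 2 valence electrons; P³⁺ still has 2 valence electrons; Ca³⁺ is already 1 electron into the core.
Usually core removal costs more than valence removal, but here the competition is close: a tightly held n=2 valence electron can cost more to remove than an n=3 core electron, so the actual values have to decide it.
Valence configurations: Cl³⁺ [Ne]3s²3p², N³⁺ [He]2s², P³⁺ [Ne]3s².
The numbers (kJ/mol): Na 9543, Cl 5159, N 7475, P 4964, Ca 6491.
Hence IE_4: P < Cl < Ca < N < Na.

P < Cl < Ca < N < Na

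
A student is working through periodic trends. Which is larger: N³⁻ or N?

N³⁻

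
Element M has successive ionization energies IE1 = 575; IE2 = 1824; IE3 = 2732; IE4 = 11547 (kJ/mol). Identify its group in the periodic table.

Look for the largest jump between consecutive ionization energies: IE4/IE3 ≈ 4.2, far larger than any earlier ratio.
That jump marks the point where a core electron is being removed. So the atom has 3 valence electrons.
A main-group element with 3 valence electrons is in group 13.

Group 13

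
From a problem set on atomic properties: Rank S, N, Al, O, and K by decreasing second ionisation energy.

O > K > N > S > Al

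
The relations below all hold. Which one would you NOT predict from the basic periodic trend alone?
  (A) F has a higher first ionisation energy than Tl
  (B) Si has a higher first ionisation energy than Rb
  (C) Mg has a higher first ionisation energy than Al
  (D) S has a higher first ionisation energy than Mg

The general trend: first ionisation energy increases across a period and decreases down a group.
(A) F (period 2, group 17) vs Tl (period 6, group 13): the stated order agrees with the simple trend.
(B) Si (period 3, group 14) vs Rb (period 5, group 1): the stated order agrees with the simple trend.
(C) Mg (period 3, group 2) vs Al (period 3, group 13): the stated order contradicts the simple trend.
(D) S (period 3, group 16) vs Mg (period 3, group 2): the stated order agrees with the simple trend.
The exception is (C): Al's single 3p electron is easier to remove than one from Mg's filled 3s².

(C)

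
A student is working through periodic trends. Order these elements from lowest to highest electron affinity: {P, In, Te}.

EA tends to increase across a period and decrease down a group, though the pattern is less regular than for IE or radius.
Here both period and group differ, so the two effects have to be weighed against each other.
P > In: relative to In, both the across-period and down-group shifts push P's electron affinity up.
Te > P: period and group pull opposite ways; the across-period shift dominates (190 vs 72 kJ/mol).
For reference (kJ/mol): P 72, In 29, Te 190.
So from lowest to highest: In < P < Te.

In, P, Te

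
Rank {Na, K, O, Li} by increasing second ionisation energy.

The second ionization energy removes an electron from the +1 ion. For each element: Na⁺ is the bare [Ne] core; K⁺ is the bare [Ar] core; O⁺ still has 5 valence electrons; Li⁺ is the bare [He] core.
Usually core removal costs more than valence removal, but here the competition is close: a tightly held n=2 valence electron can cost more to remove than an n=3 core electron, so the actual values have to decide it.
Tabulated IE_2 (kJ/mol): Na 4562, K 3052, O 3388, Li 7298.
Putting it together, IE_2: K < O < Na < Li.

K < O < Na < Li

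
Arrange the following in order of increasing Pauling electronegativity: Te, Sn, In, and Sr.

Sr < In < Sn < Te

Sr is in period 5, group 2; In is in period 5, group 13; Sn is in period 5, group 14; Te is in period 5, group 16.
EN rises left→right (higher Z_eff, smaller atoms) and falls top→bottom (larger, more shielded atoms).
All lie in period 5, so electronegativity increases left to right.
So from lowest to highest: Sr < In < Sn < Te.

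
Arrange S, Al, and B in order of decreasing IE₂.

B > S > Al

IE_2 is the cost of taking one more electron from the +1 cation: S⁺ still has 5 valence electrons; Al⁺ still has 2 valence electrons; B⁺ still has 2 valence electrons.
All are still removing valence electrons, so compare the +1 ions as you would atoms: IE_2 generally rises across a period (higher Z_eff) and falls down a group (larger shell), subject to the usual subshell exceptions.
Valence configurations: S⁺ [Ne]3s²3p³, Al⁺ [Ne]3s², B⁺ [He]2s².
Approximate IE_2 values (kJ/mol): S 2252, Al 1817, B 2427.
Hence IE_2: Al < S < B.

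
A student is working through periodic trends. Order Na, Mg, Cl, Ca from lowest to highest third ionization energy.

After 2 electrons have been removed, what remains? Na²⁺ is already 1 electron into the core; Mg²⁺ is the bare [Ne] core; Cl²⁺ still has 5 valence electrons; Ca²⁺ is the bare [Ar] core.
Pulling an electron out of a noble-gas core costs far more than removing a remaining valence electron, so Ca, Na and Mg sit at the high end of IE_3.
Approximate IE_3 values (kJ/mol): Na 6910, Mg 7733, Cl 3822, Ca 4912.
So the third ionization energies run Cl < Ca < Na < Mg.

Cl < Ca < Na < Mg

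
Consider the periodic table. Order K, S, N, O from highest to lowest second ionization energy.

O > K > N > S

After 1 electron has been removed, what remains? K⁺ is the bare [Ar] core; S⁺ still has 5 valence electrons; N⁺ still has 4 valence electrons; O⁺ still has 5 valence electrons.
Usually core removal costs more than valence removal, but here the competition is close: a tightly held n=2 valence electron can cost more to remove than an n=3 core electron, so the actual values have to decide it.
Valence configurations: S⁺ [Ne]3s²3p³, N⁺ [He]2s²2p², O⁺ [He]2s²2p³.
Tabulated IE_2 (kJ/mol): K 3052, S 2252, N 2856, O 3388.
So the second ionization energies run S < N < K < O.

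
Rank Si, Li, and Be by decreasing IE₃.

After 2 electrons have been removed, what remains? Si²⁺ still has 2 valence electrons; Li²⁺ is already 1 electron into the core; Be²⁺ is the bare [He] core.
Breaking into a closed-shell core is much more expensive than removing a leftover valence electron — Li and Be have the largest IE_3 here.
The numbers (kJ/mol): Si 3232, Li 11815, Be 14849.
Hence IE_3: Si < Li < Be.

Be, Li, Si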